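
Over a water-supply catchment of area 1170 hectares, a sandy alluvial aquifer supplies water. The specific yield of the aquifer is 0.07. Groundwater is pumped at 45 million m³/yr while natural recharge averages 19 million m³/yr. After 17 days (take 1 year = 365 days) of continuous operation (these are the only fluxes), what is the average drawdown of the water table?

Δh ≈ 1.48 m

A = 1170 hectares = 1.17 × 10^7 m²
Net abstraction = 45 − 19 = 26 million m³/yr
Q_net = 26 million m³/yr = 71230 m³/d
ΔV = Q × t = 71230 m³/d × 17 d = 1.211 × 10^6 m³
Δh = ΔV / (Sy × A) = 1.211 × 10^6 / (0.07 × 1.17 × 10^7) = 1.479 m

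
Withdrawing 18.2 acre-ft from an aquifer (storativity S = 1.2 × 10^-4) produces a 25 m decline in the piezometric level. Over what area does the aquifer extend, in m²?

ΔV = 18.2 acre-ft = 22450 m³
A = ΔV / (S × Δh) = 22450 / (1.2 × 10^-4 × 25) = 7.483 × 10^6 m²

A ≈ 7.48 × 10^6 m²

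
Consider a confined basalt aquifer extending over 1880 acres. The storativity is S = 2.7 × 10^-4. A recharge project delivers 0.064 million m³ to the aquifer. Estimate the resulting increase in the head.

A = 1880 acres = 7.608 × 10^6 m²
ΔV = 0.064 million m³ = 64000 m³
Δh = ΔV / (S × A) = 64000 m³ / (2.7 × 10^-4 × 7.608 × 10^6 m²) = 31.16 m

Δh ≈ 31.2 m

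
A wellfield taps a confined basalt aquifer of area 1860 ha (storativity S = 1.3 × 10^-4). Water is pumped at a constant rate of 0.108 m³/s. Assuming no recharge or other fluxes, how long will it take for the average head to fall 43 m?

t ≈ 11.1 days

A = 1860 ha = 1.86 × 10^7 m²
ΔV = S × A × Δh = 1.3 × 10^-4 × 1.86 × 10^7 × 43 = 1.04 × 10^5 m³
Q = 0.108 m³/s = 9331 m³/d
t = ΔV / Q = 1.04 × 10^5 m³ / 9331 m³/d = 11.14 d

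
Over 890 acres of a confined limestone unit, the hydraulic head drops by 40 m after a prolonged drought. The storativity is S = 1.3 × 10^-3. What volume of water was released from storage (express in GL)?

A = 890 acres = 3.602 × 10^6 m²
ΔV = S × A × Δh = 0.0013 × 3.602 × 10^6 m² × 40 m = 1.873 × 10^5 m³
ΔV = 1.873 × 10^5 m³ = 0.1873 GL

ΔV ≈ 0.187 GL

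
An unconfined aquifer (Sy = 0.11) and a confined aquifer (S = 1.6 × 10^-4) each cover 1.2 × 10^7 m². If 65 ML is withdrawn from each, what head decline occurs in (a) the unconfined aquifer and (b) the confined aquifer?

Δh_u ≈ 0.0492 m; Δh_c ≈ 33.9 m

ΔV = 65 ML = 65000 m³
Unconfined: Δh_u = ΔV/(Sy·A) = 65000/(0.11 × 1.2 × 10^7) = 0.04924 m
Confined: Δh_c = ΔV/(S·A) = 65000/(1.6 × 10^-4 × 1.2 × 10^7) = 33.85 m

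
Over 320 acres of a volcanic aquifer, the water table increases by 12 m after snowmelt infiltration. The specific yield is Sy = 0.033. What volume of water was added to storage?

ΔV ≈ 5.13 × 10^5 m³

A = 320 acres = 1.295 × 10^6 m²
ΔV = Sy × A × Δh = 0.033 × 1.295 × 10^6 m² × 12 m = 5.128 × 10^5 m³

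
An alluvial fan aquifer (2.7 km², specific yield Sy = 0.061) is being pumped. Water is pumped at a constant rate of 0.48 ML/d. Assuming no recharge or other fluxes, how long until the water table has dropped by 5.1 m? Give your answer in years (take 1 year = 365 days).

t ≈ 4.79 years

A = 2.7 km² = 2.7 × 10^6 m²
ΔV = Sy × A × Δh = 0.061 × 2.7 × 10^6 × 5.1 = 8.4 × 10^5 m³
Q = 0.48 ML/d = 480 m³/d
t = ΔV / Q = 8.4 × 10^5 m³ / 480 m³/d = 1750 d
t = 1750 d ≈ 4.794 years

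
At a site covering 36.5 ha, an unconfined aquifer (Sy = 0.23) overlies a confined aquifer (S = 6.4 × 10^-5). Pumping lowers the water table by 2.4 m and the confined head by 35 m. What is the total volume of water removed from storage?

A = 36.5 ha = 3.65 × 10^5 m²
Unconfined: ΔV_u = Sy × A × Δh_u = 0.23 × 3.65 × 10^5 × 2.4 = 2.015 × 10^5 m³
Confined: ΔV_c = S × A × Δh_c = 6.4 × 10^-5 × 3.65 × 10^5 × 35 = 817.6 m³
Total ΔV = 2.015 × 10^5 + 817.6 = 2.023 × 10^5 m³

ΔV ≈ 2.02 × 10^5 m³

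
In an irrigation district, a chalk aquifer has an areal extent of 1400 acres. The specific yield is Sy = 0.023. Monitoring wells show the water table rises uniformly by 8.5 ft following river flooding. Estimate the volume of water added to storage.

ΔV ≈ 3.38 × 10^5 m³

A = 1400 acres = 5.666 × 10^6 m²
Δh = 8.5 ft = 2.591 m
ΔV = Sy × A × Δh = 0.023 × 5.666 × 10^6 m² × 2.591 m = 3.376 × 10^5 m³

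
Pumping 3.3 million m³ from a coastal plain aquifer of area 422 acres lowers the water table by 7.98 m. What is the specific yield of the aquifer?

Sy ≈ 0.24

A = 422 acres = 1.708 × 10^6 m²
ΔV = 3.3 million m³ = 3.3 × 10^6 m³
Sy = ΔV / (A × Δh) = 3.3 × 10^6 m³ / (1.708 × 10^6 m² × 7.98 m) = 0.2421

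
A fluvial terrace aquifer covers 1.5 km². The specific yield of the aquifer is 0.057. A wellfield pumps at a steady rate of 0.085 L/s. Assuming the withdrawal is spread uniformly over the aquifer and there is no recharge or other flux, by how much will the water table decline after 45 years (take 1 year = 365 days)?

A = 1.5 km² = 1.5 × 10^6 m²
Q = 0.085 L/s = 7.344 m³/d
t = 45 years = 16420 d
ΔV = Q × t = 7.344 m³/d × 16420 d = 1.206 × 10^5 m³
Δh = ΔV / (Sy × A) = 1.206 × 10^5 / (0.057 × 1.5 × 10^6) = 1.411 m

Δh ≈ 1.41 m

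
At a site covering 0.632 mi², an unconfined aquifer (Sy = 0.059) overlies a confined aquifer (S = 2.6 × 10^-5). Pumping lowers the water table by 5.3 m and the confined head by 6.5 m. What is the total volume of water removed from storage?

ΔV ≈ 5.12 × 10^5 m³

A = 0.632 mi² = 1.637 × 10^6 m²
Unconfined: ΔV_u = Sy × A × Δh_u = 0.059 × 1.637 × 10^6 × 5.3 = 5.119 × 10^5 m³
Confined: ΔV_c = S × A × Δh_c = 2.6 × 10^-5 × 1.637 × 10^6 × 6.5 = 276.6 m³
Total ΔV = 5.119 × 10^5 + 276.6 = 5.121 × 10^5 m³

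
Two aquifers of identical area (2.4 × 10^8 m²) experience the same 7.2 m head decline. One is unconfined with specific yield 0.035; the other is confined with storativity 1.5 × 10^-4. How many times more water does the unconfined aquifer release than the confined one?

Unconfined: ΔV_u = Sy × A × Δh = 0.035 × 2.4 × 10^8 × 7.2 = 6.048 × 10^7 m³
Confined: ΔV_c = S × A × Δh = 1.5 × 10^-4 × 2.4 × 10^8 × 7.2 = 2.592 × 10^5 m³
Ratio = ΔV_u / ΔV_c = Sy / S = 0.035 / 1.5 × 10^-4 = 233.3

ΔV_u / ΔV_c ≈ 233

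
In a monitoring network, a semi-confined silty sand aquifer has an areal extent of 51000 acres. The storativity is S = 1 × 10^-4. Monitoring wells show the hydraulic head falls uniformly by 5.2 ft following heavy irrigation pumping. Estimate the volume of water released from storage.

ΔV ≈ 32700 m³

A = 51000 acres = 2.064 × 10^8 m²
Δh = 5.2 ft = 1.585 m
ΔV = S × A × Δh = 1 × 10^-4 × 2.064 × 10^8 m² × 1.585 m = 32710 m³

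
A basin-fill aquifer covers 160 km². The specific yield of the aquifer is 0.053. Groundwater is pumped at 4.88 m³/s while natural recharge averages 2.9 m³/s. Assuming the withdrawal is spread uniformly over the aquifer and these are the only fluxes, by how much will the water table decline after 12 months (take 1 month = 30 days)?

A = 160 km² = 1.6 × 10^8 m²
Net abstraction = 4.88 − 2.9 = 1.98 m³/s
Q_net = 1.98 m³/s = 1.711 × 10^5 m³/d
t = 12 months = 360 d
ΔV = Q × t = 1.711 × 10^5 m³/d × 360 d = 6.159 × 10^7 m³
Δh = ΔV / (Sy × A) = 6.159 × 10^7 / (0.053 × 1.6 × 10^8) = 7.262 m

Δh ≈ 7.26 m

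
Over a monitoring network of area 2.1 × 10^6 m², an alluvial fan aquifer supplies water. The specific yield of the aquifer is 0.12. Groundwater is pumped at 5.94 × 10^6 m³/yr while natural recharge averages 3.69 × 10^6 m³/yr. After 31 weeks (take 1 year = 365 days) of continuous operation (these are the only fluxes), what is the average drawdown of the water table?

Δh ≈ 5.31 m

Net abstraction = 5.94 × 10^6 − 3.69 × 10^6 = 2.25 × 10^6 m³/yr
Q_net = 2.25 × 10^6 m³/yr = 6164 m³/d
t = 31 weeks = 217 d
ΔV = Q × t = 6164 m³/d × 217 d = 1.338 × 10^6 m³
Δh = ΔV / (Sy × A) = 1.338 × 10^6 / (0.12 × 2.1 × 10^6) = 5.308 m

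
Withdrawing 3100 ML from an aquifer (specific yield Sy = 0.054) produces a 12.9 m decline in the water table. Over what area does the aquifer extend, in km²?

ΔV = 3100 ML = 3.1 × 10^6 m³
A = ΔV / (Sy × Δh) = 3.1 × 10^6 / (0.054 × 12.9) = 4.45 × 10^6 m²
A = 4.45 × 10^6 m² = 4.45 km²

A ≈ 4.45 km²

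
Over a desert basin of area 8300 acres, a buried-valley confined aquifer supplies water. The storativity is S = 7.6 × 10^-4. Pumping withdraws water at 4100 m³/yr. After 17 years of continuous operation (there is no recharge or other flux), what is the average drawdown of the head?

Δh ≈ 2.73 m

A = 8300 acres = 3.359 × 10^7 m²
Q = 4100 m³/yr = 11.23 m³/d
t = 17 years = 6205 d
ΔV = Q × t = 11.23 m³/d × 6205 d = 69700 m³
Δh = ΔV / (S × A) = 69700 / (7.6 × 10^-4 × 3.359 × 10^7) = 2.73 m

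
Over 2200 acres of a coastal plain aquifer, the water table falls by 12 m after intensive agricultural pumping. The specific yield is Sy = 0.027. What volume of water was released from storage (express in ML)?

ΔV ≈ 2880 ML

A = 2200 acres = 8.903 × 10^6 m²
ΔV = Sy × A × Δh = 0.027 × 8.903 × 10^6 m² × 12 m = 2.885 × 10^6 m³
ΔV = 2.885 × 10^6 m³ = 2885 ML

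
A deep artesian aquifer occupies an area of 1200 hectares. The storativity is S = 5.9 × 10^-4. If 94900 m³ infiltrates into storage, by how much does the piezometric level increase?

Δh ≈ 13.4 m

A = 1200 hectares = 1.2 × 10^7 m²
Δh = ΔV / (S × A) = 94900 m³ / (5.9 × 10^-4 × 1.2 × 10^7 m²) = 13.4 m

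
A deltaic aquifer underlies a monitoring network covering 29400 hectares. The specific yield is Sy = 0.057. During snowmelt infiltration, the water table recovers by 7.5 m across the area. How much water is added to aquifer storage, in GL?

A = 29400 hectares = 2.94 × 10^8 m²
ΔV = Sy × A × Δh = 0.057 × 2.94 × 10^8 m² × 7.5 m = 1.257 × 10^8 m³
ΔV = 1.257 × 10^8 m³ = 125.7 GL

ΔV ≈ 126 GL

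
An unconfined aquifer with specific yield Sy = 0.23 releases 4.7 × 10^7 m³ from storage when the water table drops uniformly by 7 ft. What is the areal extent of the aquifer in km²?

Δh = 7 ft = 2.134 m
A = ΔV / (Sy × Δh) = 4.7 × 10^7 / (0.23 × 2.134) = 9.578 × 10^7 m²
A = 9.578 × 10^7 m² = 95.78 km²

A ≈ 95.8 km²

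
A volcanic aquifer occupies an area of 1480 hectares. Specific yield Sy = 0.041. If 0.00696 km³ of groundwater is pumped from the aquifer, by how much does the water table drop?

Δh ≈ 11.5 m

A = 1480 hectares = 1.48 × 10^7 m²
ΔV = 0.00696 km³ = 6.96 × 10^6 m³
Δh = ΔV / (Sy × A) = 6.96 × 10^6 m³ / (0.041 × 1.48 × 10^7 m²) = 11.47 m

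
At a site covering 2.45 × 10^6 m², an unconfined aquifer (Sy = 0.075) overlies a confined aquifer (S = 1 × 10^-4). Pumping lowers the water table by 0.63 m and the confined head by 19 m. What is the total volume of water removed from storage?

ΔV ≈ 1.2 × 10^5 m³

Unconfined: ΔV_u = Sy × A × Δh_u = 0.075 × 2.45 × 10^6 × 0.63 = 1.158 × 10^5 m³
Confined: ΔV_c = S × A × Δh_c = 1 × 10^-4 × 2.45 × 10^6 × 19 = 4655 m³
Total ΔV = 1.158 × 10^5 + 4655 = 1.204 × 10^5 m³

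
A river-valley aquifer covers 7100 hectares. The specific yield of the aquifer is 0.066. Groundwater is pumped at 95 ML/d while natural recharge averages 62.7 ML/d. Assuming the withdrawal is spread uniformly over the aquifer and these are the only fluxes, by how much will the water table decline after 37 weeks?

A = 7100 hectares = 7.1 × 10^7 m²
Net abstraction = 95 − 62.7 = 32.3 ML/d
Q_net = 32.3 ML/d = 32300 m³/d
t = 37 weeks = 259 d
ΔV = Q × t = 32300 m³/d × 259 d = 8.366 × 10^6 m³
Δh = ΔV / (Sy × A) = 8.366 × 10^6 / (0.066 × 7.1 × 10^7) = 1.785 m

Δh ≈ 1.79 m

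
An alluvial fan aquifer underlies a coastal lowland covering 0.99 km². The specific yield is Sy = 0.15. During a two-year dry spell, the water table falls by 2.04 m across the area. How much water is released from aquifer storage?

ΔV ≈ 3.03 × 10^5 m³

A = 0.99 km² = 9.9 × 10^5 m²
ΔV = Sy × A × Δh = 0.15 × 9.9 × 10^5 m² × 2.04 m = 3.029 × 10^5 m³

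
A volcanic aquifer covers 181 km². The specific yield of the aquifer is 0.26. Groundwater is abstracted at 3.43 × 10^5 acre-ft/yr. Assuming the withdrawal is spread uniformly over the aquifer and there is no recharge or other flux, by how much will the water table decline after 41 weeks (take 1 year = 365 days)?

Δh ≈ 7.07 m

A = 181 km² = 1.81 × 10^8 m²
Q = 3.43 × 10^5 acre-ft/yr = 1.159 × 10^6 m³/d
t = 41 weeks = 287 d
ΔV = Q × t = 1.159 × 10^6 m³/d × 287 d = 3.327 × 10^8 m³
Δh = ΔV / (Sy × A) = 3.327 × 10^8 / (0.26 × 1.81 × 10^8) = 7.069 m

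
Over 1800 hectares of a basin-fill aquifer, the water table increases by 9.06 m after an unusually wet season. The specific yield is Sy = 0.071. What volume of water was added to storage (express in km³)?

ΔV ≈ 0.0116 km³

A = 1800 hectares = 1.8 × 10^7 m²
ΔV = Sy × A × Δh = 0.071 × 1.8 × 10^7 m² × 9.06 m = 1.158 × 10^7 m³
ΔV = 1.158 × 10^7 m³ = 0.01158 km³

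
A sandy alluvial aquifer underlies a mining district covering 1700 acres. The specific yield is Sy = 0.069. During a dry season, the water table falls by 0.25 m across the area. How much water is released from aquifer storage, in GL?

A = 1700 acres = 6.88 × 10^6 m²
ΔV = Sy × A × Δh = 0.069 × 6.88 × 10^6 m² × 0.25 m = 1.187 × 10^5 m³
ΔV = 1.187 × 10^5 m³ = 0.1187 GL

ΔV ≈ 0.119 GL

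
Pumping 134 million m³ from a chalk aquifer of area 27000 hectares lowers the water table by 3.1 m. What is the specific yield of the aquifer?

Sy ≈ 0.16

A = 27000 hectares = 2.7 × 10^8 m²
ΔV = 134 million m³ = 1.34 × 10^8 m³
Sy = ΔV / (A × Δh) = 1.34 × 10^8 m³ / (2.7 × 10^8 m² × 3.1 m) = 0.1601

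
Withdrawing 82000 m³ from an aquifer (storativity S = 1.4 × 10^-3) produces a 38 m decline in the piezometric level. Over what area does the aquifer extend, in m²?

A ≈ 1.54 × 10^6 m²

A = ΔV / (S × Δh) = 82000 / (0.0014 × 38) = 1.541 × 10^6 m²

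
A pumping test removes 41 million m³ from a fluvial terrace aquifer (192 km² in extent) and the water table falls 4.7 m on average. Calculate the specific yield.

Sy ≈ 0.045

A = 192 km² = 1.92 × 10^8 m²
ΔV = 41 million m³ = 4.1 × 10^7 m³
Sy = ΔV / (A × Δh) = 4.1 × 10^7 m³ / (1.92 × 10^8 m² × 4.7 m) = 0.04543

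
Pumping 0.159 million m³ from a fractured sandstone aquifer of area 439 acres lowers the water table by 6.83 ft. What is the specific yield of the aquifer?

Sy ≈ 0.043

A = 439 acres = 1.777 × 10^6 m²
Δh = 6.83 ft = 2.082 m
ΔV = 0.159 million m³ = 1.59 × 10^5 m³
Sy = ΔV / (A × Δh) = 1.59 × 10^5 m³ / (1.777 × 10^6 m² × 2.082 m) = 0.04299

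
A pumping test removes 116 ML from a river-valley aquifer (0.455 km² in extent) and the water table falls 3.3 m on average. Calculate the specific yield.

Sy ≈ 0.077

A = 0.455 km² = 4.55 × 10^5 m²
ΔV = 116 ML = 1.16 × 10^5 m³
Sy = ΔV / (A × Δh) = 1.16 × 10^5 m³ / (4.55 × 10^5 m² × 3.3 m) = 0.07726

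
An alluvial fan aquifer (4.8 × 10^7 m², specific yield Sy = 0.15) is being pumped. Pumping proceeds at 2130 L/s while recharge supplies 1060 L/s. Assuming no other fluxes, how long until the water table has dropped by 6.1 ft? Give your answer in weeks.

t ≈ 20.7 weeks

Δh = 6.1 ft = 1.859 m
ΔV = Sy × A × Δh = 0.15 × 4.8 × 10^7 × 1.859 = 1.339 × 10^7 m³
Net withdrawal = 2130 − 1060 = 1070 L/s = 92450 m³/d
t = ΔV / Q = 1.339 × 10^7 m³ / 92450 m³/d = 144.8 d
t = 144.8 d ≈ 20.69 weeks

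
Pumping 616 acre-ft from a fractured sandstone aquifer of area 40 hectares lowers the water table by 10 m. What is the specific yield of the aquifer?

Sy ≈ 0.19

A = 40 hectares = 4 × 10^5 m²
ΔV = 616 acre-ft = 7.598 × 10^5 m³
Sy = ΔV / (A × Δh) = 7.598 × 10^5 m³ / (4 × 10^5 m² × 10 m) = 0.19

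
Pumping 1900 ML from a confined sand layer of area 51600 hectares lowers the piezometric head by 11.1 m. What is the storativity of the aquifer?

A = 51600 hectares = 5.16 × 10^8 m²
ΔV = 1900 ML = 1.9 × 10^6 m³
S = ΔV / (A × Δh) = 1.9 × 10^6 m³ / (5.16 × 10^8 m² × 11.1 m) = 3.317 × 10^-4

S ≈ 3.3 × 10^-4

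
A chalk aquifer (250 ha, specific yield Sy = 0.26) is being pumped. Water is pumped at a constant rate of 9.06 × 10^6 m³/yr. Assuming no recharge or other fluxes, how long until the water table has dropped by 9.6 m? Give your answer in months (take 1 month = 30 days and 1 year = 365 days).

t ≈ 8.38 months

A = 250 ha = 2.5 × 10^6 m²
ΔV = Sy × A × Δh = 0.26 × 2.5 × 10^6 × 9.6 = 6.24 × 10^6 m³
Q = 9.06 × 10^6 m³/yr = 24820 m³/d
t = ΔV / Q = 6.24 × 10^6 m³ / 24820 m³/d = 251.4 d
t = 251.4 d ≈ 8.38 months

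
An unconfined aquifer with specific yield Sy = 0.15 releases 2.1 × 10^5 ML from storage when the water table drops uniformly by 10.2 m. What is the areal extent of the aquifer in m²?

ΔV = 2.1 × 10^5 ML = 2.1 × 10^8 m³
A = ΔV / (Sy × Δh) = 2.1 × 10^8 / (0.15 × 10.2) = 1.373 × 10^8 m²

A ≈ 1.37 × 10^8 m²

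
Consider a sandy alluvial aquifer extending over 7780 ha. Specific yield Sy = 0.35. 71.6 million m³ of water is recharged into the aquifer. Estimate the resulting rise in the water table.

Δh ≈ 2.63 m

A = 7780 ha = 7.78 × 10^7 m²
ΔV = 71.6 million m³ = 7.16 × 10^7 m³
Δh = ΔV / (Sy × A) = 7.16 × 10^7 m³ / (0.35 × 7.78 × 10^7 m²) = 2.629 m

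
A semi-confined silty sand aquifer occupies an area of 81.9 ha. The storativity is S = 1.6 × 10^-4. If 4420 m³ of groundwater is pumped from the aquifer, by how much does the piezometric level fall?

A = 81.9 ha = 8.19 × 10^5 m²
Δh = ΔV / (S × A) = 4420 m³ / (1.6 × 10^-4 × 8.19 × 10^5 m²) = 33.73 m

Δh ≈ 33.7 m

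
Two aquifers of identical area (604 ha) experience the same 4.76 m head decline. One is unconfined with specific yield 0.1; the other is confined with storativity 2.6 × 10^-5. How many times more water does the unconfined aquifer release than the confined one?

A = 604 ha = 6.04 × 10^6 m²
Unconfined: ΔV_u = Sy × A × Δh = 0.1 × 6.04 × 10^6 × 4.76 = 2.875 × 10^6 m³
Confined: ΔV_c = S × A × Δh = 2.6 × 10^-5 × 6.04 × 10^6 × 4.76 = 747.5 m³
Ratio = ΔV_u / ΔV_c = Sy / S = 0.1 / 2.6 × 10^-5 = 3846

ΔV_u / ΔV_c ≈ 3850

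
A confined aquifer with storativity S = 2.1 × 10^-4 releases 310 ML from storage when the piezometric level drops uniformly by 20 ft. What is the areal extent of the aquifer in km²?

A ≈ 242 km²

Δh = 20 ft = 6.096 m
ΔV = 310 ML = 3.1 × 10^5 m³
A = ΔV / (S × Δh) = 3.1 × 10^5 / (2.1 × 10^-4 × 6.096) = 2.422 × 10^8 m²
A = 2.422 × 10^8 m² = 242.2 km²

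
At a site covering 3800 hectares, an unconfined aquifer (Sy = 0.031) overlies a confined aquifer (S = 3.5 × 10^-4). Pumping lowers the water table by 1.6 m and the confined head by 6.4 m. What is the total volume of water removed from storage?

ΔV ≈ 1.97 × 10^6 m³

A = 3800 hectares = 3.8 × 10^7 m²
Unconfined: ΔV_u = Sy × A × Δh_u = 0.031 × 3.8 × 10^7 × 1.6 = 1.885 × 10^6 m³
Confined: ΔV_c = S × A × Δh_c = 3.5 × 10^-4 × 3.8 × 10^7 × 6.4 = 85120 m³
Total ΔV = 1.885 × 10^6 + 85120 = 1.97 × 10^6 m³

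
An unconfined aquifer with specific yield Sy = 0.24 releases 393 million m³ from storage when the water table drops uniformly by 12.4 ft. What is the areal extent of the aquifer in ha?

Δh = 12.4 ft = 3.78 m
ΔV = 393 million m³ = 3.93 × 10^8 m³
A = ΔV / (Sy × Δh) = 3.93 × 10^8 / (0.24 × 3.78) = 4.333 × 10^8 m²
A = 4.333 × 10^8 m² = 43330 ha

A ≈ 43300 ha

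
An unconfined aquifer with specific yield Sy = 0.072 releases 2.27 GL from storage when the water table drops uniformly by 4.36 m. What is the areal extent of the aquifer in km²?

A ≈ 7.23 km²

ΔV = 2.27 GL = 2.27 × 10^6 m³
A = ΔV / (Sy × Δh) = 2.27 × 10^6 / (0.072 × 4.36) = 7.231 × 10^6 m²
A = 7.231 × 10^6 m² = 7.231 km²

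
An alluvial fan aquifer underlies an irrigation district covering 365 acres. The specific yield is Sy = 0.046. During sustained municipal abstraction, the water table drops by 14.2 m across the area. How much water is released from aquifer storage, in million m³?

ΔV ≈ 0.965 million m³

A = 365 acres = 1.477 × 10^6 m²
ΔV = Sy × A × Δh = 0.046 × 1.477 × 10^6 m² × 14.2 m = 9.648 × 10^5 m³
ΔV = 9.648 × 10^5 m³ = 0.9648 million m³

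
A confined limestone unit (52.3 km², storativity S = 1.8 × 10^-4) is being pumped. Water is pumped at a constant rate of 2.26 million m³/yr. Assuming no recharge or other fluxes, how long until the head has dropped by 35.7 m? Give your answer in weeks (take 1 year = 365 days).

A = 52.3 km² = 5.23 × 10^7 m²
ΔV = S × A × Δh = 1.8 × 10^-4 × 5.23 × 10^7 × 35.7 = 3.361 × 10^5 m³
Q = 2.26 million m³/yr = 6192 m³/d
t = ΔV / Q = 3.361 × 10^5 m³ / 6192 m³/d = 54.28 d
t = 54.28 d ≈ 7.754 weeks

t ≈ 7.75 weeks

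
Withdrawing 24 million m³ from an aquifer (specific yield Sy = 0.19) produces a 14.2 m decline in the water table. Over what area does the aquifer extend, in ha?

ΔV = 24 million m³ = 2.4 × 10^7 m³
A = ΔV / (Sy × Δh) = 2.4 × 10^7 / (0.19 × 14.2) = 8.895 × 10^6 m²
A = 8.895 × 10^6 m² = 889.5 ha

A ≈ 890 ha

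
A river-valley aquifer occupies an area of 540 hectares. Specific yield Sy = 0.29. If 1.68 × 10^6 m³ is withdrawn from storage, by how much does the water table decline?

A = 540 hectares = 5.4 × 10^6 m²
Δh = ΔV / (Sy × A) = 1.68 × 10^6 m³ / (0.29 × 5.4 × 10^6 m²) = 1.073 m

Δh ≈ 1.07 m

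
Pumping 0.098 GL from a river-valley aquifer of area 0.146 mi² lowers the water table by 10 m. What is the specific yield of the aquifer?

Sy ≈ 0.026

A = 0.146 mi² = 3.781 × 10^5 m²
ΔV = 0.098 GL = 98000 m³
Sy = ΔV / (A × Δh) = 98000 m³ / (3.781 × 10^5 m² × 10 m) = 0.02592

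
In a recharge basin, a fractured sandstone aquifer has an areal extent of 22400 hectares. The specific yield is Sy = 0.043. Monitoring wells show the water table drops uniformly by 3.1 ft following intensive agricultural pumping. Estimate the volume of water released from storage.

A = 22400 hectares = 2.24 × 10^8 m²
Δh = 3.1 ft = 0.9449 m
ΔV = Sy × A × Δh = 0.043 × 2.24 × 10^8 m² × 0.9449 m = 9.101 × 10^6 m³

ΔV ≈ 9.1 × 10^6 m³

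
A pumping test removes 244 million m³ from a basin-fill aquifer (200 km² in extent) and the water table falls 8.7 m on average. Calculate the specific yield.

Sy ≈ 0.14

A = 200 km² = 2 × 10^8 m²
ΔV = 244 million m³ = 2.44 × 10^8 m³
Sy = ΔV / (A × Δh) = 2.44 × 10^8 m³ / (2 × 10^8 m² × 8.7 m) = 0.1402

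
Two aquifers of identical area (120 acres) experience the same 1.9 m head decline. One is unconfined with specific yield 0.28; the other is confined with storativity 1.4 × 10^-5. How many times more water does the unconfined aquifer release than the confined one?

ΔV_u / ΔV_c ≈ 20000

A = 120 acres = 4.856 × 10^5 m²
Unconfined: ΔV_u = Sy × A × Δh = 0.28 × 4.856 × 10^5 × 1.9 = 2.584 × 10^5 m³
Confined: ΔV_c = S × A × Δh = 1.4 × 10^-5 × 4.856 × 10^5 × 1.9 = 12.92 m³
Ratio = ΔV_u / ΔV_c = Sy / S = 0.28 / 1.4 × 10^-5 = 20000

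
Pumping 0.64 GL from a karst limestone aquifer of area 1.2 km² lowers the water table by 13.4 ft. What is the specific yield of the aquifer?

A = 1.2 km² = 1.2 × 10^6 m²
Δh = 13.4 ft = 4.084 m
ΔV = 0.64 GL = 6.4 × 10^5 m³
Sy = ΔV / (A × Δh) = 6.4 × 10^5 m³ / (1.2 × 10^6 m² × 4.084 m) = 0.1306

Sy ≈ 0.13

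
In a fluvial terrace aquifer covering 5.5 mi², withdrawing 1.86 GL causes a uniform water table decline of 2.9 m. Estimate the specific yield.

A = 5.5 mi² = 1.424 × 10^7 m²
ΔV = 1.86 GL = 1.86 × 10^6 m³
Sy = ΔV / (A × Δh) = 1.86 × 10^6 m³ / (1.424 × 10^7 m² × 2.9 m) = 0.04503

Sy ≈ 0.045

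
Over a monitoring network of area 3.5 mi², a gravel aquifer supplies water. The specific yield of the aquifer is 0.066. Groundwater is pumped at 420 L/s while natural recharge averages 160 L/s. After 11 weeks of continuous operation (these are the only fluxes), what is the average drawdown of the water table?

Δh ≈ 2.89 m

A = 3.5 mi² = 9.065 × 10^6 m²
Net abstraction = 420 − 160 = 260 L/s
Q_net = 260 L/s = 22460 m³/d
t = 11 weeks = 77 d
ΔV = Q × t = 22460 m³/d × 77 d = 1.73 × 10^6 m³
Δh = ΔV / (Sy × A) = 1.73 × 10^6 / (0.066 × 9.065 × 10^6) = 2.891 m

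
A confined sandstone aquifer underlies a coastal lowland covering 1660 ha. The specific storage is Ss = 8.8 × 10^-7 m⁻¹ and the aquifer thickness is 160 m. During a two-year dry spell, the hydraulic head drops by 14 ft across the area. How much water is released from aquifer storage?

S = Ss × b = 8.8 × 10^-7 m⁻¹ × 160 m = 1.408 × 10^-4
A = 1660 ha = 1.66 × 10^7 m²
Δh = 14 ft = 4.267 m
ΔV = S × A × Δh = 1.408 × 10^-4 × 1.66 × 10^7 m² × 4.267 m = 9974 m³

ΔV ≈ 9970 m³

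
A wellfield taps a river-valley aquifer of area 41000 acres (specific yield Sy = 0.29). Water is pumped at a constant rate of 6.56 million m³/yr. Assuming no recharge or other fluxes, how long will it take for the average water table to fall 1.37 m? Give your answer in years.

A = 41000 acres = 1.659 × 10^8 m²
ΔV = Sy × A × Δh = 0.29 × 1.659 × 10^8 × 1.37 = 6.592 × 10^7 m³
Q = 6.56 million m³/yr = 17970 m³/d
t = ΔV / Q = 6.592 × 10^7 m³ / 17970 m³/d = 3668 d
t = 3668 d ≈ 10.05 years

t ≈ 10 years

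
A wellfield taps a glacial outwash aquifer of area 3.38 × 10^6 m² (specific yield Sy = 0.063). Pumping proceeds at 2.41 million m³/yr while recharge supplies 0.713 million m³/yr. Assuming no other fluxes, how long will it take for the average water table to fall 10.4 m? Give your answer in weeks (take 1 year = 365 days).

t ≈ 68 weeks

ΔV = Sy × A × Δh = 0.063 × 3.38 × 10^6 × 10.4 = 2.215 × 10^6 m³
Net withdrawal = 2.41 − 0.713 = 1.697 million m³/yr = 4649 m³/d
t = ΔV / Q = 2.215 × 10^6 m³ / 4649 m³/d = 476.3 d
t = 476.3 d ≈ 68.05 weeks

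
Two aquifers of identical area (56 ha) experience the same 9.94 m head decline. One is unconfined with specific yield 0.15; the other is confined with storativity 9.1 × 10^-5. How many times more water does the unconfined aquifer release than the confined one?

A = 56 ha = 5.6 × 10^5 m²
Unconfined: ΔV_u = Sy × A × Δh = 0.15 × 5.6 × 10^5 × 9.94 = 8.35 × 10^5 m³
Confined: ΔV_c = S × A × Δh = 9.1 × 10^-5 × 5.6 × 10^5 × 9.94 = 506.5 m³
Ratio = ΔV_u / ΔV_c = Sy / S = 0.15 / 9.1 × 10^-5 = 1648

ΔV_u / ΔV_c ≈ 1650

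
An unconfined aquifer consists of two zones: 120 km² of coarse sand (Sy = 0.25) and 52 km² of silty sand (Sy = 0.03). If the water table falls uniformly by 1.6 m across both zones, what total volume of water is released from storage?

ΔV ≈ 5.05 × 10^7 m³

A₁ = 120 km² = 1.2 × 10^8 m²; A₂ = 52 km² = 5.2 × 10^7 m²
ΔV₁ = 0.25 × 1.2 × 10^8 × 1.6 = 4.8 × 10^7 m³
ΔV₂ = 0.03 × 5.2 × 10^7 × 1.6 = 2.496 × 10^6 m³
ΔV = ΔV₁ + ΔV₂ = 5.05 × 10^7 m³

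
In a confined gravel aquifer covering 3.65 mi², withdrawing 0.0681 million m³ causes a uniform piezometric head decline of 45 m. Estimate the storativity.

A = 3.65 mi² = 9.453 × 10^6 m²
ΔV = 0.0681 million m³ = 68100 m³
S = ΔV / (A × Δh) = 68100 m³ / (9.453 × 10^6 m² × 45 m) = 1.601 × 10^-4

S ≈ 1.6 × 10^-4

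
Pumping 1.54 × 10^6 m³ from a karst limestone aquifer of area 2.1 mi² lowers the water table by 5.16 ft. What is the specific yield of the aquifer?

Sy ≈ 0.18

A = 2.1 mi² = 5.439 × 10^6 m²
Δh = 5.16 ft = 1.573 m
Sy = ΔV / (A × Δh) = 1.54 × 10^6 m³ / (5.439 × 10^6 m² × 1.573 m) = 0.18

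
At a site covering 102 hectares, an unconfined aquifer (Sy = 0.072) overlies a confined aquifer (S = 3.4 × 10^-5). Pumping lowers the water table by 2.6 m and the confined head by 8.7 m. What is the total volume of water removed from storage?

ΔV ≈ 1.91 × 10^5 m³

A = 102 hectares = 1.02 × 10^6 m²
Unconfined: ΔV_u = Sy × A × Δh_u = 0.072 × 1.02 × 10^6 × 2.6 = 1.909 × 10^5 m³
Confined: ΔV_c = S × A × Δh_c = 3.4 × 10^-5 × 1.02 × 10^6 × 8.7 = 301.7 m³
Total ΔV = 1.909 × 10^5 + 301.7 = 1.912 × 10^5 m³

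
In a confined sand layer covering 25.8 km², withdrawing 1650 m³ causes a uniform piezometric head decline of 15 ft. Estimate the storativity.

S ≈ 1.4 × 10^-5

A = 25.8 km² = 2.58 × 10^7 m²
Δh = 15 ft = 4.572 m
S = ΔV / (A × Δh) = 1650 m³ / (2.58 × 10^7 m² × 4.572 m) = 1.399 × 10^-5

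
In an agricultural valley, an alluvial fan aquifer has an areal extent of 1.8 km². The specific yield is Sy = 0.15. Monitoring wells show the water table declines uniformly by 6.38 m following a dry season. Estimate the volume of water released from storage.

A = 1.8 km² = 1.8 × 10^6 m²
ΔV = Sy × A × Δh = 0.15 × 1.8 × 10^6 m² × 6.38 m = 1.723 × 10^6 m³

ΔV ≈ 1.72 × 10^6 m³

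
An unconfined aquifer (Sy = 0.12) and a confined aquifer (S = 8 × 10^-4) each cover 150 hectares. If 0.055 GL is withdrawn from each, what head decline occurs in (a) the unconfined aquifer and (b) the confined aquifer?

Δh_u ≈ 0.306 m; Δh_c ≈ 45.8 m

A = 150 hectares = 1.5 × 10^6 m²
ΔV = 0.055 GL = 55000 m³
Unconfined: Δh_u = ΔV/(Sy·A) = 55000/(0.12 × 1.5 × 10^6) = 0.3056 m
Confined: Δh_c = ΔV/(S·A) = 55000/(8 × 10^-4 × 1.5 × 10^6) = 45.83 m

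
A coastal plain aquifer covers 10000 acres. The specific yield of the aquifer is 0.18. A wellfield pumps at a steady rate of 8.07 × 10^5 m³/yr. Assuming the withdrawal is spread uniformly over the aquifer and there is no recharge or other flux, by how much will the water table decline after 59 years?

Δh ≈ 6.54 m

A = 10000 acres = 4.047 × 10^7 m²
Q = 8.07 × 10^5 m³/yr = 2211 m³/d
t = 59 years = 21540 d
ΔV = Q × t = 2211 m³/d × 21540 d = 4.761 × 10^7 m³
Δh = ΔV / (Sy × A) = 4.761 × 10^7 / (0.18 × 4.047 × 10^7) = 6.536 m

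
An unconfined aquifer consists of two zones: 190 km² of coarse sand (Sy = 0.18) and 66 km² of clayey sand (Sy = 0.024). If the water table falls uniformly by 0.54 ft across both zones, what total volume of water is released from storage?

ΔV ≈ 5.89 × 10^6 m³

A₁ = 190 km² = 1.9 × 10^8 m²; A₂ = 66 km² = 6.6 × 10^7 m²
Δh = 0.54 ft = 0.1646 m
ΔV₁ = 0.18 × 1.9 × 10^8 × 0.1646 = 5.629 × 10^6 m³
ΔV₂ = 0.024 × 6.6 × 10^7 × 0.1646 = 2.607 × 10^5 m³
ΔV = ΔV₁ + ΔV₂ = 5.89 × 10^6 m³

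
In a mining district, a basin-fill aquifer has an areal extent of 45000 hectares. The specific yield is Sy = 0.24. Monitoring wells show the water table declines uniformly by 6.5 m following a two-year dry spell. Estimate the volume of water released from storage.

ΔV ≈ 7.02 × 10^8 m³

A = 45000 hectares = 4.5 × 10^8 m²
ΔV = Sy × A × Δh = 0.24 × 4.5 × 10^8 m² × 6.5 m = 7.02 × 10^8 m³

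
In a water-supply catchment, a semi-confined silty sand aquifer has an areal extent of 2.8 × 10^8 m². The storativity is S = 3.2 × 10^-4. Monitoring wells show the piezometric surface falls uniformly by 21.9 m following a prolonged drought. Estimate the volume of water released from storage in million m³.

ΔV ≈ 1.96 million m³

ΔV = S × A × Δh = 3.2 × 10^-4 × 2.8 × 10^8 m² × 21.9 m = 1.962 × 10^6 m³
ΔV = 1.962 × 10^6 m³ = 1.962 million m³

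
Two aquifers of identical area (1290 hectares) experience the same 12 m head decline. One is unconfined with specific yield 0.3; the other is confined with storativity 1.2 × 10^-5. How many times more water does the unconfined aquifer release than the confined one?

ΔV_u / ΔV_c ≈ 25000

A = 1290 hectares = 1.29 × 10^7 m²
Unconfined: ΔV_u = Sy × A × Δh = 0.3 × 1.29 × 10^7 × 12 = 4.644 × 10^7 m³
Confined: ΔV_c = S × A × Δh = 1.2 × 10^-5 × 1.29 × 10^7 × 12 = 1858 m³
Ratio = ΔV_u / ΔV_c = Sy / S = 0.3 / 1.2 × 10^-5 = 25000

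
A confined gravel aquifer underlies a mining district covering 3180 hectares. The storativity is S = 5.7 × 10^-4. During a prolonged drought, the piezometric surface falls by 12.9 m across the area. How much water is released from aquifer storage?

A = 3180 hectares = 3.18 × 10^7 m²
ΔV = S × A × Δh = 5.7 × 10^-4 × 3.18 × 10^7 m² × 12.9 m = 2.338 × 10^5 m³

ΔV ≈ 2.34 × 10^5 m³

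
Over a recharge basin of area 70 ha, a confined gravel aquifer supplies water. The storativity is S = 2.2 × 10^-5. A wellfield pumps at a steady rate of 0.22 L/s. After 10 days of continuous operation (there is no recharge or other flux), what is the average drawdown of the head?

A = 70 ha = 7 × 10^5 m²
Q = 0.22 L/s = 19.01 m³/d
ΔV = Q × t = 19.01 m³/d × 10 d = 190.1 m³
Δh = ΔV / (S × A) = 190.1 / (2.2 × 10^-5 × 7 × 10^5) = 12.34 m

Δh ≈ 12.3 m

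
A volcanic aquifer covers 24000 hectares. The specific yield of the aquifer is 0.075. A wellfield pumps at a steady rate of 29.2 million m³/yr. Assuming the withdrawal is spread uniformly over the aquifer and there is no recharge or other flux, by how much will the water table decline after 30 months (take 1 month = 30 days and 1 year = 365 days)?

Δh ≈ 4 m

A = 24000 hectares = 2.4 × 10^8 m²
Q = 29.2 million m³/yr = 80000 m³/d
t = 30 months = 900 d
ΔV = Q × t = 80000 m³/d × 900 d = 7.2 × 10^7 m³
Δh = ΔV / (Sy × A) = 7.2 × 10^7 / (0.075 × 2.4 × 10^8) = 4 m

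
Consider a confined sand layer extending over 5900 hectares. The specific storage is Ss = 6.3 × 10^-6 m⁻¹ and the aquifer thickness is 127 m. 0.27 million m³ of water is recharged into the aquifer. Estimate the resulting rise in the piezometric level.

Δh ≈ 5.72 m

S = Ss × b = 6.3 × 10^-6 m⁻¹ × 127 m = 8.001 × 10^-4
A = 5900 hectares = 5.9 × 10^7 m²
ΔV = 0.27 million m³ = 2.7 × 10^5 m³
Δh = ΔV / (S × A) = 2.7 × 10^5 m³ / (8.001 × 10^-4 × 5.9 × 10^7 m²) = 5.72 m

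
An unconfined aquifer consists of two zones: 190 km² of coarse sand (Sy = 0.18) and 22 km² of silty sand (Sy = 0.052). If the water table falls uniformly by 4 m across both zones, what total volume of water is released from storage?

ΔV ≈ 1.41 × 10^8 m³

A₁ = 190 km² = 1.9 × 10^8 m²; A₂ = 22 km² = 2.2 × 10^7 m²
ΔV₁ = 0.18 × 1.9 × 10^8 × 4 = 1.368 × 10^8 m³
ΔV₂ = 0.052 × 2.2 × 10^7 × 4 = 4.576 × 10^6 m³
ΔV = ΔV₁ + ΔV₂ = 1.414 × 10^8 m³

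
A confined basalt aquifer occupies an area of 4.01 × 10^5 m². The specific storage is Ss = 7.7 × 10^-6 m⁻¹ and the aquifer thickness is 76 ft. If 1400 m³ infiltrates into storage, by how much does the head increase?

b = 76 ft = 23.16 m
S = Ss × b = 7.7 × 10^-6 m⁻¹ × 23.16 m = 1.784 × 10^-4
Δh = ΔV / (S × A) = 1400 m³ / (1.784 × 10^-4 × 4.01 × 10^5 m²) = 19.57 m

Δh ≈ 19.6 m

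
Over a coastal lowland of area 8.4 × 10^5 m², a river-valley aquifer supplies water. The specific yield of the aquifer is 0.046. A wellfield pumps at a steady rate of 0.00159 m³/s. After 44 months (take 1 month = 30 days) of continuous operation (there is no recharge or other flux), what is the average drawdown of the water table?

Δh ≈ 4.69 m

Q = 0.00159 m³/s = 137.4 m³/d
t = 44 months = 1320 d
ΔV = Q × t = 137.4 m³/d × 1320 d = 1.813 × 10^5 m³
Δh = ΔV / (Sy × A) = 1.813 × 10^5 / (0.046 × 8.4 × 10^5) = 4.693 m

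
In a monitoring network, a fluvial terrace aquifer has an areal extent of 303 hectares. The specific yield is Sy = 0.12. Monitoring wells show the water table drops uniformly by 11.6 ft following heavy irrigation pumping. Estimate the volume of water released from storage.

ΔV ≈ 1.29 × 10^6 m³

A = 303 hectares = 3.03 × 10^6 m²
Δh = 11.6 ft = 3.536 m
ΔV = Sy × A × Δh = 0.12 × 3.03 × 10^6 m² × 3.536 m = 1.286 × 10^6 m³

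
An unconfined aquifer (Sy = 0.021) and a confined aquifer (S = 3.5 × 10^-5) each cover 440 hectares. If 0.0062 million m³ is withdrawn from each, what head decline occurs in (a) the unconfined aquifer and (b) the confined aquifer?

A = 440 hectares = 4.4 × 10^6 m²
ΔV = 0.0062 million m³ = 6200 m³
Unconfined: Δh_u = ΔV/(Sy·A) = 6200/(0.021 × 4.4 × 10^6) = 0.0671 m
Confined: Δh_c = ΔV/(S·A) = 6200/(3.5 × 10^-5 × 4.4 × 10^6) = 40.26 m

Δh_u ≈ 0.0671 m; Δh_c ≈ 40.3 m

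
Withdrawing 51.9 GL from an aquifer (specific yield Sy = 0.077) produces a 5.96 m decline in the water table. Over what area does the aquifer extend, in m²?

A ≈ 1.13 × 10^8 m²

ΔV = 51.9 GL = 5.19 × 10^7 m³
A = ΔV / (Sy × Δh) = 5.19 × 10^7 / (0.077 × 5.96) = 1.131 × 10^8 m²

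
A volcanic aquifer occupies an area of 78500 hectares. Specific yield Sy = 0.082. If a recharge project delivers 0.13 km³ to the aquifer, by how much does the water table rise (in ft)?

A = 78500 hectares = 7.85 × 10^8 m²
ΔV = 0.13 km³ = 1.3 × 10^8 m³
Δh = ΔV / (Sy × A) = 1.3 × 10^8 m³ / (0.082 × 7.85 × 10^8 m²) = 2.02 m
Δh = 2.02 m = 6.626 ft

Δh ≈ 6.63 ft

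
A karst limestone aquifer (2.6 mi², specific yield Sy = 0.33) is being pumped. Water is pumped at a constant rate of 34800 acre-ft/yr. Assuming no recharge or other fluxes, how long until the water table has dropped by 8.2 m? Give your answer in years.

A = 2.6 mi² = 6.734 × 10^6 m²
ΔV = Sy × A × Δh = 0.33 × 6.734 × 10^6 × 8.2 = 1.822 × 10^7 m³
Q = 34800 acre-ft/yr = 1.176 × 10^5 m³/d
t = ΔV / Q = 1.822 × 10^7 m³ / 1.176 × 10^5 m³/d = 154.9 d
t = 154.9 d ≈ 0.4245 years

t ≈ 0.425 years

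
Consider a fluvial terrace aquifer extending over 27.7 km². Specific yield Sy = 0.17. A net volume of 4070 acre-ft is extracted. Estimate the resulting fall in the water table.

A = 27.7 km² = 2.77 × 10^7 m²
ΔV = 4070 acre-ft = 5.02 × 10^6 m³
Δh = ΔV / (Sy × A) = 5.02 × 10^6 m³ / (0.17 × 2.77 × 10^7 m²) = 1.066 m

Δh ≈ 1.07 m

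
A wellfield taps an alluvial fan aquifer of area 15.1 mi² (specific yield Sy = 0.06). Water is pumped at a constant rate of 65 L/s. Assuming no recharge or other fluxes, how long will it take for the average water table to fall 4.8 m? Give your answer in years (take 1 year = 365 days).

A = 15.1 mi² = 3.911 × 10^7 m²
ΔV = Sy × A × Δh = 0.06 × 3.911 × 10^7 × 4.8 = 1.126 × 10^7 m³
Q = 65 L/s = 5616 m³/d
t = ΔV / Q = 1.126 × 10^7 m³ / 5616 m³/d = 2006 d
t = 2006 d ≈ 5.495 years

t ≈ 5.49 years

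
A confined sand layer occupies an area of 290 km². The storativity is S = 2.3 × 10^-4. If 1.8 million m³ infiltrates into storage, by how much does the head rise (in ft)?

A = 290 km² = 2.9 × 10^8 m²
ΔV = 1.8 million m³ = 1.8 × 10^6 m³
Δh = ΔV / (S × A) = 1.8 × 10^6 m³ / (2.3 × 10^-4 × 2.9 × 10^8 m²) = 26.99 m
Δh = 26.99 m = 88.54 ft

Δh ≈ 88.5 ft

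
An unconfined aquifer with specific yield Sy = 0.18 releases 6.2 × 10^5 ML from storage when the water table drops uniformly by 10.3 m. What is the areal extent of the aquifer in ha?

A ≈ 33400 ha

ΔV = 6.2 × 10^5 ML = 6.2 × 10^8 m³
A = ΔV / (Sy × Δh) = 6.2 × 10^8 / (0.18 × 10.3) = 3.344 × 10^8 m²
A = 3.344 × 10^8 m² = 33440 ha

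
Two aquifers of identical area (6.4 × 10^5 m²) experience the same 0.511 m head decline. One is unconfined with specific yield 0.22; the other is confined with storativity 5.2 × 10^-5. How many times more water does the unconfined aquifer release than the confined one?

ΔV_u / ΔV_c ≈ 4230

Unconfined: ΔV_u = Sy × A × Δh = 0.22 × 6.4 × 10^5 × 0.511 = 71950 m³
Confined: ΔV_c = S × A × Δh = 5.2 × 10^-5 × 6.4 × 10^5 × 0.511 = 17.01 m³
Ratio = ΔV_u / ΔV_c = Sy / S = 0.22 / 5.2 × 10^-5 = 4231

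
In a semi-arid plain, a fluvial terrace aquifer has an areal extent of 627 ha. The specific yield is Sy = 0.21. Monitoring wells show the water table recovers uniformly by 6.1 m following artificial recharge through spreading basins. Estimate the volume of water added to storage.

A = 627 ha = 6.27 × 10^6 m²
ΔV = Sy × A × Δh = 0.21 × 6.27 × 10^6 m² × 6.1 m = 8.032 × 10^6 m³

ΔV ≈ 8.03 × 10^6 m³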